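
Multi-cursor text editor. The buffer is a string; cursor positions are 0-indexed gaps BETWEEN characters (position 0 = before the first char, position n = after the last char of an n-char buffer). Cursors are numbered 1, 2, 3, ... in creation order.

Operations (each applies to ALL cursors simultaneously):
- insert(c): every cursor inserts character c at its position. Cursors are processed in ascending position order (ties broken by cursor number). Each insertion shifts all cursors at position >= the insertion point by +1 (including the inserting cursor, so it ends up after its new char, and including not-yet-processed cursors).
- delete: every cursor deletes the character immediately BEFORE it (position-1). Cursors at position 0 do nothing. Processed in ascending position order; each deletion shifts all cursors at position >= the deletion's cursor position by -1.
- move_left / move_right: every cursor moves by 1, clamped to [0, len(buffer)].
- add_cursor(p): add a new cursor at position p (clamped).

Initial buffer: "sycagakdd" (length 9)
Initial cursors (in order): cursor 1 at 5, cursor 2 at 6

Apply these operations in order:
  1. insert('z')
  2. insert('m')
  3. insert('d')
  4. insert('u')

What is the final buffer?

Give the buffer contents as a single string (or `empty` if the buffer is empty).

Answer: sycagzmduazmdukdd

Derivation:
After op 1 (insert('z')): buffer="sycagzazkdd" (len 11), cursors c1@6 c2@8, authorship .....1.2...
After op 2 (insert('m')): buffer="sycagzmazmkdd" (len 13), cursors c1@7 c2@10, authorship .....11.22...
After op 3 (insert('d')): buffer="sycagzmdazmdkdd" (len 15), cursors c1@8 c2@12, authorship .....111.222...
After op 4 (insert('u')): buffer="sycagzmduazmdukdd" (len 17), cursors c1@9 c2@14, authorship .....1111.2222...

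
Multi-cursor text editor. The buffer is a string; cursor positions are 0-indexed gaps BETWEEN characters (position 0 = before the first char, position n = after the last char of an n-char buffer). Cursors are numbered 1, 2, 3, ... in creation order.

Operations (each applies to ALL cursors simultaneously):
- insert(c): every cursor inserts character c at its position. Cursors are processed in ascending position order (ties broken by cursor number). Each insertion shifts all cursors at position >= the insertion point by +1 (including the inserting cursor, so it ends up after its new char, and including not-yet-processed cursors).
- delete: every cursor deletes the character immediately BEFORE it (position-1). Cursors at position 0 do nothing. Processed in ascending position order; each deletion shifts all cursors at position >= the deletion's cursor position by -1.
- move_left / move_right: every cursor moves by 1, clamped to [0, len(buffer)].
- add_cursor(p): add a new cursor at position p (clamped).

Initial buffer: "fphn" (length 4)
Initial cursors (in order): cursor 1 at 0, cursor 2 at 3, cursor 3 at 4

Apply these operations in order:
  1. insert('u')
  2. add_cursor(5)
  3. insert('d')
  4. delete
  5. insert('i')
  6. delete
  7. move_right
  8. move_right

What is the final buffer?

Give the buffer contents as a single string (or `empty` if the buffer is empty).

Answer: ufphunu

Derivation:
After op 1 (insert('u')): buffer="ufphunu" (len 7), cursors c1@1 c2@5 c3@7, authorship 1...2.3
After op 2 (add_cursor(5)): buffer="ufphunu" (len 7), cursors c1@1 c2@5 c4@5 c3@7, authorship 1...2.3
After op 3 (insert('d')): buffer="udfphuddnud" (len 11), cursors c1@2 c2@8 c4@8 c3@11, authorship 11...224.33
After op 4 (delete): buffer="ufphunu" (len 7), cursors c1@1 c2@5 c4@5 c3@7, authorship 1...2.3
After op 5 (insert('i')): buffer="uifphuiinui" (len 11), cursors c1@2 c2@8 c4@8 c3@11, authorship 11...224.33
After op 6 (delete): buffer="ufphunu" (len 7), cursors c1@1 c2@5 c4@5 c3@7, authorship 1...2.3
After op 7 (move_right): buffer="ufphunu" (len 7), cursors c1@2 c2@6 c4@6 c3@7, authorship 1...2.3
After op 8 (move_right): buffer="ufphunu" (len 7), cursors c1@3 c2@7 c3@7 c4@7, authorship 1...2.3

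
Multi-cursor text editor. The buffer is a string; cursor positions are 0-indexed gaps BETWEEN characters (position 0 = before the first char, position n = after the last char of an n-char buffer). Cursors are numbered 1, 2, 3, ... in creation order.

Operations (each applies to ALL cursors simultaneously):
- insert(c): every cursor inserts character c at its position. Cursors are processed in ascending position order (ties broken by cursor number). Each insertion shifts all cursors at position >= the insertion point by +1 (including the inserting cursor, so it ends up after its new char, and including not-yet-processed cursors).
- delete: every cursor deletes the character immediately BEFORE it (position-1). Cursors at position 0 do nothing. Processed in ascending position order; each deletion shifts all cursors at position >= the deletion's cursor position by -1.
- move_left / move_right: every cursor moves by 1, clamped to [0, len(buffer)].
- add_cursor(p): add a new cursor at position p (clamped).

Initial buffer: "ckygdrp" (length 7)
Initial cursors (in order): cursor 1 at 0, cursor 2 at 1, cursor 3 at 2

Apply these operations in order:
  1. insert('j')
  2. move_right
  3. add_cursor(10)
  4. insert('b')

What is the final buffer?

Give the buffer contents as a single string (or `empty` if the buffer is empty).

Answer: jcbjkbjybgdrpb

Derivation:
After op 1 (insert('j')): buffer="jcjkjygdrp" (len 10), cursors c1@1 c2@3 c3@5, authorship 1.2.3.....
After op 2 (move_right): buffer="jcjkjygdrp" (len 10), cursors c1@2 c2@4 c3@6, authorship 1.2.3.....
After op 3 (add_cursor(10)): buffer="jcjkjygdrp" (len 10), cursors c1@2 c2@4 c3@6 c4@10, authorship 1.2.3.....
After op 4 (insert('b')): buffer="jcbjkbjybgdrpb" (len 14), cursors c1@3 c2@6 c3@9 c4@14, authorship 1.12.23.3....4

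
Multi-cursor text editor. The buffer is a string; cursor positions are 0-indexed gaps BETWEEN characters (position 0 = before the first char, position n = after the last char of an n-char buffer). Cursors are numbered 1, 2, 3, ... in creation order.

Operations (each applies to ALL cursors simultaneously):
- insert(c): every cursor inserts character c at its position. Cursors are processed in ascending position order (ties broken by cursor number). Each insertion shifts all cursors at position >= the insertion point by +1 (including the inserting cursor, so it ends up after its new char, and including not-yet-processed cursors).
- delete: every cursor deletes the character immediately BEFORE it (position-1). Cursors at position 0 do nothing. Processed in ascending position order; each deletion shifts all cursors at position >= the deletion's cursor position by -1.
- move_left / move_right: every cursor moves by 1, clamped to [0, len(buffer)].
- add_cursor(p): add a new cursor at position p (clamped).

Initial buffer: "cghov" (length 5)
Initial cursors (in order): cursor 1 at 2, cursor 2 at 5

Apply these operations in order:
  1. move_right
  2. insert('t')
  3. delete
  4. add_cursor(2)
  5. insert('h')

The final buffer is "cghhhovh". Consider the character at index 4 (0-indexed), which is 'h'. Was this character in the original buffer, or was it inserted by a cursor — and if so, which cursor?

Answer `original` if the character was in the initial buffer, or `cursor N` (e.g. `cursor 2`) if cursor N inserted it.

Answer: cursor 1

Derivation:
After op 1 (move_right): buffer="cghov" (len 5), cursors c1@3 c2@5, authorship .....
After op 2 (insert('t')): buffer="cghtovt" (len 7), cursors c1@4 c2@7, authorship ...1..2
After op 3 (delete): buffer="cghov" (len 5), cursors c1@3 c2@5, authorship .....
After op 4 (add_cursor(2)): buffer="cghov" (len 5), cursors c3@2 c1@3 c2@5, authorship .....
After op 5 (insert('h')): buffer="cghhhovh" (len 8), cursors c3@3 c1@5 c2@8, authorship ..3.1..2
Authorship (.=original, N=cursor N): . . 3 . 1 . . 2
Index 4: author = 1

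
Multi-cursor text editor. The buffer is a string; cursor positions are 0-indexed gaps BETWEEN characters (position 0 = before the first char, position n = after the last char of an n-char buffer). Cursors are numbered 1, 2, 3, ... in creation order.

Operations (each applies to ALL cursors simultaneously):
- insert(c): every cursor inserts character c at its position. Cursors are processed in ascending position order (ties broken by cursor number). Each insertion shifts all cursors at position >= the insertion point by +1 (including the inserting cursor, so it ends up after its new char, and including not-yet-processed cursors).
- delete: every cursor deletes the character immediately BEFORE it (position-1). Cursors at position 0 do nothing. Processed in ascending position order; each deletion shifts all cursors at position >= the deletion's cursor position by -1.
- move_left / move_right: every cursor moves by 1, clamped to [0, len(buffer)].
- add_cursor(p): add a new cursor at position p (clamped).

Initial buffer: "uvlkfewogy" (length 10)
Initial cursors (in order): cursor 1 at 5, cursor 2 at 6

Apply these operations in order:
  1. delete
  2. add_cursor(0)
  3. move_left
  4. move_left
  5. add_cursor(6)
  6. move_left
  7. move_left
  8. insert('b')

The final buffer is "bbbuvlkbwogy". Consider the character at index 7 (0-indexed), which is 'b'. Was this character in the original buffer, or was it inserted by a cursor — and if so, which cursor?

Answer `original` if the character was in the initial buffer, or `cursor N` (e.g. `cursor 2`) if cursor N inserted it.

Answer: cursor 4

Derivation:
After op 1 (delete): buffer="uvlkwogy" (len 8), cursors c1@4 c2@4, authorship ........
After op 2 (add_cursor(0)): buffer="uvlkwogy" (len 8), cursors c3@0 c1@4 c2@4, authorship ........
After op 3 (move_left): buffer="uvlkwogy" (len 8), cursors c3@0 c1@3 c2@3, authorship ........
After op 4 (move_left): buffer="uvlkwogy" (len 8), cursors c3@0 c1@2 c2@2, authorship ........
After op 5 (add_cursor(6)): buffer="uvlkwogy" (len 8), cursors c3@0 c1@2 c2@2 c4@6, authorship ........
After op 6 (move_left): buffer="uvlkwogy" (len 8), cursors c3@0 c1@1 c2@1 c4@5, authorship ........
After op 7 (move_left): buffer="uvlkwogy" (len 8), cursors c1@0 c2@0 c3@0 c4@4, authorship ........
After op 8 (insert('b')): buffer="bbbuvlkbwogy" (len 12), cursors c1@3 c2@3 c3@3 c4@8, authorship 123....4....
Authorship (.=original, N=cursor N): 1 2 3 . . . . 4 . . . .
Index 7: author = 4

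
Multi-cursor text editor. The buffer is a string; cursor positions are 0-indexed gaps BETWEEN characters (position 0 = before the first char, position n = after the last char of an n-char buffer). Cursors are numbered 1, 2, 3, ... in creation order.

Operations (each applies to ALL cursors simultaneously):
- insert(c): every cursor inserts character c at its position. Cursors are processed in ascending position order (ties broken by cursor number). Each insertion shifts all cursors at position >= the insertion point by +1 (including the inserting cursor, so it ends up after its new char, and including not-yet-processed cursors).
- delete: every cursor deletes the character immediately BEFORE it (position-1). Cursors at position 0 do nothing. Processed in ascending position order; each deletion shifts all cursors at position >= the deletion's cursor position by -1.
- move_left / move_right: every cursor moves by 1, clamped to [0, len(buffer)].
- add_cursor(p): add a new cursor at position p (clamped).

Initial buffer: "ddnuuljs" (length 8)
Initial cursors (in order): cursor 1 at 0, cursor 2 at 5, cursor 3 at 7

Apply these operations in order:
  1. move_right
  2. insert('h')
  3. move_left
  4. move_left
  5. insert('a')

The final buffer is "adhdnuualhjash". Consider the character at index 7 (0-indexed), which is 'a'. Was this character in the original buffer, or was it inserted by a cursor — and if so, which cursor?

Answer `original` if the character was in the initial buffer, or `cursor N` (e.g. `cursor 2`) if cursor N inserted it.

After op 1 (move_right): buffer="ddnuuljs" (len 8), cursors c1@1 c2@6 c3@8, authorship ........
After op 2 (insert('h')): buffer="dhdnuulhjsh" (len 11), cursors c1@2 c2@8 c3@11, authorship .1.....2..3
After op 3 (move_left): buffer="dhdnuulhjsh" (len 11), cursors c1@1 c2@7 c3@10, authorship .1.....2..3
After op 4 (move_left): buffer="dhdnuulhjsh" (len 11), cursors c1@0 c2@6 c3@9, authorship .1.....2..3
After op 5 (insert('a')): buffer="adhdnuualhjash" (len 14), cursors c1@1 c2@8 c3@12, authorship 1.1....2.2.3.3
Authorship (.=original, N=cursor N): 1 . 1 . . . . 2 . 2 . 3 . 3
Index 7: author = 2

Answer: cursor 2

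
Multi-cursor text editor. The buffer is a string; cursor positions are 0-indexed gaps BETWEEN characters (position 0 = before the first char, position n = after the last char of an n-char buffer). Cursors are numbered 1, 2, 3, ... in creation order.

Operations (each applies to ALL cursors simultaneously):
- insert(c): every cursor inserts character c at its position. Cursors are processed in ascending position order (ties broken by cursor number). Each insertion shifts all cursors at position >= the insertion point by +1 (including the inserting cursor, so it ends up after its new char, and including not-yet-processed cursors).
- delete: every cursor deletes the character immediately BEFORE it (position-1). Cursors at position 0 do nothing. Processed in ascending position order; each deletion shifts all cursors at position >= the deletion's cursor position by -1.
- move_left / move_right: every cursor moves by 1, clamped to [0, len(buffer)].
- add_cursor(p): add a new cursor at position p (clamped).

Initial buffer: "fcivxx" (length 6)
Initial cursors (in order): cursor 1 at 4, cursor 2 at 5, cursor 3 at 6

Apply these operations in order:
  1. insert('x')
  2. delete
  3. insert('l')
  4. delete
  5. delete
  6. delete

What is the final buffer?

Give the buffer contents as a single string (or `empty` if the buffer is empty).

After op 1 (insert('x')): buffer="fcivxxxxx" (len 9), cursors c1@5 c2@7 c3@9, authorship ....1.2.3
After op 2 (delete): buffer="fcivxx" (len 6), cursors c1@4 c2@5 c3@6, authorship ......
After op 3 (insert('l')): buffer="fcivlxlxl" (len 9), cursors c1@5 c2@7 c3@9, authorship ....1.2.3
After op 4 (delete): buffer="fcivxx" (len 6), cursors c1@4 c2@5 c3@6, authorship ......
After op 5 (delete): buffer="fci" (len 3), cursors c1@3 c2@3 c3@3, authorship ...
After op 6 (delete): buffer="" (len 0), cursors c1@0 c2@0 c3@0, authorship 

Answer: empty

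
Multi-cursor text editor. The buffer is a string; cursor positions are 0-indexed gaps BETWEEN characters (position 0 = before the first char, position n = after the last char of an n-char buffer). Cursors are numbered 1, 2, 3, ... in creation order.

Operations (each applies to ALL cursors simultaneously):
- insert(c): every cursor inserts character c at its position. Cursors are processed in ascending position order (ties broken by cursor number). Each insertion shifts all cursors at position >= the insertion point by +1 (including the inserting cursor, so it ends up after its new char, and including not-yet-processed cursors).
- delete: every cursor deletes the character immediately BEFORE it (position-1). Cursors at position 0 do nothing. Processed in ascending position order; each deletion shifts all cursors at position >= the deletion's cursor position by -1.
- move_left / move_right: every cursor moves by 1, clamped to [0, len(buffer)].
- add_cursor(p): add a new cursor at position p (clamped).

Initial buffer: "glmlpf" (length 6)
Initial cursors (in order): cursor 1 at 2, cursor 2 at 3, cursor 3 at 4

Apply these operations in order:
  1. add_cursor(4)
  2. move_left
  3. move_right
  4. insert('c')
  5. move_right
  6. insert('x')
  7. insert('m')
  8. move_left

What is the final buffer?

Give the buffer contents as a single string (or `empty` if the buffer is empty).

Answer: glcmxmclxmccpxxmmf

Derivation:
After op 1 (add_cursor(4)): buffer="glmlpf" (len 6), cursors c1@2 c2@3 c3@4 c4@4, authorship ......
After op 2 (move_left): buffer="glmlpf" (len 6), cursors c1@1 c2@2 c3@3 c4@3, authorship ......
After op 3 (move_right): buffer="glmlpf" (len 6), cursors c1@2 c2@3 c3@4 c4@4, authorship ......
After op 4 (insert('c')): buffer="glcmclccpf" (len 10), cursors c1@3 c2@5 c3@8 c4@8, authorship ..1.2.34..
After op 5 (move_right): buffer="glcmclccpf" (len 10), cursors c1@4 c2@6 c3@9 c4@9, authorship ..1.2.34..
After op 6 (insert('x')): buffer="glcmxclxccpxxf" (len 14), cursors c1@5 c2@8 c3@13 c4@13, authorship ..1.12.234.34.
After op 7 (insert('m')): buffer="glcmxmclxmccpxxmmf" (len 18), cursors c1@6 c2@10 c3@17 c4@17, authorship ..1.112.2234.3434.
After op 8 (move_left): buffer="glcmxmclxmccpxxmmf" (len 18), cursors c1@5 c2@9 c3@16 c4@16, authorship ..1.112.2234.3434.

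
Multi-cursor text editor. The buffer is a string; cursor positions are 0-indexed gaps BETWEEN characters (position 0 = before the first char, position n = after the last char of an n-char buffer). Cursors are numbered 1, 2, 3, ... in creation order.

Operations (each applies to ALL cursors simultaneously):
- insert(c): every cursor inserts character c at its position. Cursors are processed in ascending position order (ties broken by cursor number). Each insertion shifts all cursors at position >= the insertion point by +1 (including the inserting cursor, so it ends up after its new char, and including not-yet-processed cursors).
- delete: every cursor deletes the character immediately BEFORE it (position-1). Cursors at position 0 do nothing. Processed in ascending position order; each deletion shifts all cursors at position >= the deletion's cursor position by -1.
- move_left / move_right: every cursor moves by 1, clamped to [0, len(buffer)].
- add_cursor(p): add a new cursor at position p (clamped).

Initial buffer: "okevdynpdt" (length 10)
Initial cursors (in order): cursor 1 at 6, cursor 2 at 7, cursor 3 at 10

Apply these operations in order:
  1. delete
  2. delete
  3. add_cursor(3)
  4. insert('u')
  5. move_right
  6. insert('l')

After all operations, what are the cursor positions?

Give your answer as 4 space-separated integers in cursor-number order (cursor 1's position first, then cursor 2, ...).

After op 1 (delete): buffer="okevdpd" (len 7), cursors c1@5 c2@5 c3@7, authorship .......
After op 2 (delete): buffer="okep" (len 4), cursors c1@3 c2@3 c3@4, authorship ....
After op 3 (add_cursor(3)): buffer="okep" (len 4), cursors c1@3 c2@3 c4@3 c3@4, authorship ....
After op 4 (insert('u')): buffer="okeuuupu" (len 8), cursors c1@6 c2@6 c4@6 c3@8, authorship ...124.3
After op 5 (move_right): buffer="okeuuupu" (len 8), cursors c1@7 c2@7 c4@7 c3@8, authorship ...124.3
After op 6 (insert('l')): buffer="okeuuuplllul" (len 12), cursors c1@10 c2@10 c4@10 c3@12, authorship ...124.12433

Answer: 10 10 12 10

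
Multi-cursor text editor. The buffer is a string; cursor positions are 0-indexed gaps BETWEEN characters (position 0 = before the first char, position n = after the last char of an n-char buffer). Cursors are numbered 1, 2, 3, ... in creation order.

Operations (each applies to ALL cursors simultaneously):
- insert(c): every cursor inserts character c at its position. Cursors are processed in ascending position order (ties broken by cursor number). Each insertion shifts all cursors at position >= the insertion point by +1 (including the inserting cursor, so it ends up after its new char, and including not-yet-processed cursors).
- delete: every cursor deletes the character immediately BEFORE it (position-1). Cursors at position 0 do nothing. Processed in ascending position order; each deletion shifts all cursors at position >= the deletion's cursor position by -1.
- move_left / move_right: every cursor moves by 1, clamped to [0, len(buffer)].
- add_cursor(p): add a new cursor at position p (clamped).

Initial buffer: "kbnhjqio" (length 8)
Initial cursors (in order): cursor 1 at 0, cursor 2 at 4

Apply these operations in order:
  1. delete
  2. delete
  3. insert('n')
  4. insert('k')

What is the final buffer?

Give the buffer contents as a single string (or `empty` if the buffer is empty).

Answer: nkkbnkjqio

Derivation:
After op 1 (delete): buffer="kbnjqio" (len 7), cursors c1@0 c2@3, authorship .......
After op 2 (delete): buffer="kbjqio" (len 6), cursors c1@0 c2@2, authorship ......
After op 3 (insert('n')): buffer="nkbnjqio" (len 8), cursors c1@1 c2@4, authorship 1..2....
After op 4 (insert('k')): buffer="nkkbnkjqio" (len 10), cursors c1@2 c2@6, authorship 11..22....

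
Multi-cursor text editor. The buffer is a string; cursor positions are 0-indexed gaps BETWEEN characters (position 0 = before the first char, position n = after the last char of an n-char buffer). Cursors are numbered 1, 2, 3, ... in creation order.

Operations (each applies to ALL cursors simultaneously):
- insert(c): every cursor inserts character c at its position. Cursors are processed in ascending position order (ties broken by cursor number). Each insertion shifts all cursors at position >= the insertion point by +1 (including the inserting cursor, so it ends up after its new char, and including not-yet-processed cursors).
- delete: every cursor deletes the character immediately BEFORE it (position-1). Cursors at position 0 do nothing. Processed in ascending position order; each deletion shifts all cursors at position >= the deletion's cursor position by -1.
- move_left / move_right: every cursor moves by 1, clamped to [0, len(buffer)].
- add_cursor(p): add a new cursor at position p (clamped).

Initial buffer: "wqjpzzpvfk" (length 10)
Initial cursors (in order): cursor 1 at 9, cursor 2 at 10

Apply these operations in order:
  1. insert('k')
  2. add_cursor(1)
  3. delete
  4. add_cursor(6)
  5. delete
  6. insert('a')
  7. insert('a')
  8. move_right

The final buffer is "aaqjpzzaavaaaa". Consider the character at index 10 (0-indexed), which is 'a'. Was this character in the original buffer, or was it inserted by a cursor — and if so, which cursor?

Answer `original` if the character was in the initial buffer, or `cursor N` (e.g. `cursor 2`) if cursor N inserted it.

Answer: cursor 1

Derivation:
After op 1 (insert('k')): buffer="wqjpzzpvfkkk" (len 12), cursors c1@10 c2@12, authorship .........1.2
After op 2 (add_cursor(1)): buffer="wqjpzzpvfkkk" (len 12), cursors c3@1 c1@10 c2@12, authorship .........1.2
After op 3 (delete): buffer="qjpzzpvfk" (len 9), cursors c3@0 c1@8 c2@9, authorship .........
After op 4 (add_cursor(6)): buffer="qjpzzpvfk" (len 9), cursors c3@0 c4@6 c1@8 c2@9, authorship .........
After op 5 (delete): buffer="qjpzzv" (len 6), cursors c3@0 c4@5 c1@6 c2@6, authorship ......
After op 6 (insert('a')): buffer="aqjpzzavaa" (len 10), cursors c3@1 c4@7 c1@10 c2@10, authorship 3.....4.12
After op 7 (insert('a')): buffer="aaqjpzzaavaaaa" (len 14), cursors c3@2 c4@9 c1@14 c2@14, authorship 33.....44.1212
After op 8 (move_right): buffer="aaqjpzzaavaaaa" (len 14), cursors c3@3 c4@10 c1@14 c2@14, authorship 33.....44.1212
Authorship (.=original, N=cursor N): 3 3 . . . . . 4 4 . 1 2 1 2
Index 10: author = 1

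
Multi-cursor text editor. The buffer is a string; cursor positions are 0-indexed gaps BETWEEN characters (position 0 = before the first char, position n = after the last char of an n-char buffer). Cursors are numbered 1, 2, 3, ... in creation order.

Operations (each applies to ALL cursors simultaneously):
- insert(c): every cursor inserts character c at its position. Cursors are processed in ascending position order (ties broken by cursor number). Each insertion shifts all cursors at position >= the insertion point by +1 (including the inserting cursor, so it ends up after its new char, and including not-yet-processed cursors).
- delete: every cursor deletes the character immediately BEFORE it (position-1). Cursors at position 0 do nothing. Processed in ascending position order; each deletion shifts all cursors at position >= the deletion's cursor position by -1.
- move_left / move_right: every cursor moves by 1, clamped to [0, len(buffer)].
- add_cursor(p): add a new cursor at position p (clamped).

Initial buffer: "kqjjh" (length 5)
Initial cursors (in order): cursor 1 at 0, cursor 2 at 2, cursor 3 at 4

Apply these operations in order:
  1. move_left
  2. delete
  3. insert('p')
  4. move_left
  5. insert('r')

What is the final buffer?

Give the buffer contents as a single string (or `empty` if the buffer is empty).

Answer: prrpqrpjh

Derivation:
After op 1 (move_left): buffer="kqjjh" (len 5), cursors c1@0 c2@1 c3@3, authorship .....
After op 2 (delete): buffer="qjh" (len 3), cursors c1@0 c2@0 c3@1, authorship ...
After op 3 (insert('p')): buffer="ppqpjh" (len 6), cursors c1@2 c2@2 c3@4, authorship 12.3..
After op 4 (move_left): buffer="ppqpjh" (len 6), cursors c1@1 c2@1 c3@3, authorship 12.3..
After op 5 (insert('r')): buffer="prrpqrpjh" (len 9), cursors c1@3 c2@3 c3@6, authorship 1122.33..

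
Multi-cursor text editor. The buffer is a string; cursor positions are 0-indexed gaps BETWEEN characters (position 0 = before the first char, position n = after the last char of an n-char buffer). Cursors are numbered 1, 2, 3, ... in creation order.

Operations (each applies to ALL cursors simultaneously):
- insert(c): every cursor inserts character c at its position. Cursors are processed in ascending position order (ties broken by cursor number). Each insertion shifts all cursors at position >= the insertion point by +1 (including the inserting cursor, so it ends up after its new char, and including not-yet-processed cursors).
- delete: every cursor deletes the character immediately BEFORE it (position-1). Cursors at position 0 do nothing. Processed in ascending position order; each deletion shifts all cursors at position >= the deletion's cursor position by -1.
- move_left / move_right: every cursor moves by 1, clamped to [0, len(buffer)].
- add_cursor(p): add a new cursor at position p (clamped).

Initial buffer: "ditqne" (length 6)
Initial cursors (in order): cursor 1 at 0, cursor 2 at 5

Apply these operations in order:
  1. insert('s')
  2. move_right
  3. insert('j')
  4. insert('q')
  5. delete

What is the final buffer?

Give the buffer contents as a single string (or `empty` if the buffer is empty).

Answer: sdjitqnsej

Derivation:
After op 1 (insert('s')): buffer="sditqnse" (len 8), cursors c1@1 c2@7, authorship 1.....2.
After op 2 (move_right): buffer="sditqnse" (len 8), cursors c1@2 c2@8, authorship 1.....2.
After op 3 (insert('j')): buffer="sdjitqnsej" (len 10), cursors c1@3 c2@10, authorship 1.1....2.2
After op 4 (insert('q')): buffer="sdjqitqnsejq" (len 12), cursors c1@4 c2@12, authorship 1.11....2.22
After op 5 (delete): buffer="sdjitqnsej" (len 10), cursors c1@3 c2@10, authorship 1.1....2.2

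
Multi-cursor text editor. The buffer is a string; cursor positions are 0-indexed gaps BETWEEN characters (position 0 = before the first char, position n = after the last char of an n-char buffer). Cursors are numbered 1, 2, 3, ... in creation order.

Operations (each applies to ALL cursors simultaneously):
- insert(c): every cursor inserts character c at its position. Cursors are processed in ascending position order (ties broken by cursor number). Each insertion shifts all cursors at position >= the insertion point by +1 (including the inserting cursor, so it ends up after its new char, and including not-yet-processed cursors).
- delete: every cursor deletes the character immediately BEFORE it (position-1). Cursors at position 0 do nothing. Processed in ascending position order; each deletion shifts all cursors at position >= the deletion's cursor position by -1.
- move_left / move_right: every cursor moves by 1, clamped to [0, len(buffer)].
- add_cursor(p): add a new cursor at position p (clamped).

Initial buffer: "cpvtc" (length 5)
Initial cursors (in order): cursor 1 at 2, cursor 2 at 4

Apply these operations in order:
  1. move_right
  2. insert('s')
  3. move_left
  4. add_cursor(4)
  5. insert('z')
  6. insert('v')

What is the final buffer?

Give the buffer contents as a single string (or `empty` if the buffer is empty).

After op 1 (move_right): buffer="cpvtc" (len 5), cursors c1@3 c2@5, authorship .....
After op 2 (insert('s')): buffer="cpvstcs" (len 7), cursors c1@4 c2@7, authorship ...1..2
After op 3 (move_left): buffer="cpvstcs" (len 7), cursors c1@3 c2@6, authorship ...1..2
After op 4 (add_cursor(4)): buffer="cpvstcs" (len 7), cursors c1@3 c3@4 c2@6, authorship ...1..2
After op 5 (insert('z')): buffer="cpvzsztczs" (len 10), cursors c1@4 c3@6 c2@9, authorship ...113..22
After op 6 (insert('v')): buffer="cpvzvszvtczvs" (len 13), cursors c1@5 c3@8 c2@12, authorship ...11133..222

Answer: cpvzvszvtczvs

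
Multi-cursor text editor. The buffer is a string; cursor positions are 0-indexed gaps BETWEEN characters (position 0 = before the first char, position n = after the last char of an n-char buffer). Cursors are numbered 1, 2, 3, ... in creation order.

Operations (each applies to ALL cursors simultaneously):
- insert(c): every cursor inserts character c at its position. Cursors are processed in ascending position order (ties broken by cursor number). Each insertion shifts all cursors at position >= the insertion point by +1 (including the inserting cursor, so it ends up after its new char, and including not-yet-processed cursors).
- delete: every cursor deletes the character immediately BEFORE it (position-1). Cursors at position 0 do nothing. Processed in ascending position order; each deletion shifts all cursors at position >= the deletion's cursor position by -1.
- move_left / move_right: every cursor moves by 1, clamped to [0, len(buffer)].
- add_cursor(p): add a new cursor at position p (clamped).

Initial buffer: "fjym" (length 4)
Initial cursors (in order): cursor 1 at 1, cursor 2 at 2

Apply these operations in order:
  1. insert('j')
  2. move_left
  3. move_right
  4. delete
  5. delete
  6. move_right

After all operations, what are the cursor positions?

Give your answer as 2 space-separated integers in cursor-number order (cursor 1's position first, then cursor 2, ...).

After op 1 (insert('j')): buffer="fjjjym" (len 6), cursors c1@2 c2@4, authorship .1.2..
After op 2 (move_left): buffer="fjjjym" (len 6), cursors c1@1 c2@3, authorship .1.2..
After op 3 (move_right): buffer="fjjjym" (len 6), cursors c1@2 c2@4, authorship .1.2..
After op 4 (delete): buffer="fjym" (len 4), cursors c1@1 c2@2, authorship ....
After op 5 (delete): buffer="ym" (len 2), cursors c1@0 c2@0, authorship ..
After op 6 (move_right): buffer="ym" (len 2), cursors c1@1 c2@1, authorship ..

Answer: 1 1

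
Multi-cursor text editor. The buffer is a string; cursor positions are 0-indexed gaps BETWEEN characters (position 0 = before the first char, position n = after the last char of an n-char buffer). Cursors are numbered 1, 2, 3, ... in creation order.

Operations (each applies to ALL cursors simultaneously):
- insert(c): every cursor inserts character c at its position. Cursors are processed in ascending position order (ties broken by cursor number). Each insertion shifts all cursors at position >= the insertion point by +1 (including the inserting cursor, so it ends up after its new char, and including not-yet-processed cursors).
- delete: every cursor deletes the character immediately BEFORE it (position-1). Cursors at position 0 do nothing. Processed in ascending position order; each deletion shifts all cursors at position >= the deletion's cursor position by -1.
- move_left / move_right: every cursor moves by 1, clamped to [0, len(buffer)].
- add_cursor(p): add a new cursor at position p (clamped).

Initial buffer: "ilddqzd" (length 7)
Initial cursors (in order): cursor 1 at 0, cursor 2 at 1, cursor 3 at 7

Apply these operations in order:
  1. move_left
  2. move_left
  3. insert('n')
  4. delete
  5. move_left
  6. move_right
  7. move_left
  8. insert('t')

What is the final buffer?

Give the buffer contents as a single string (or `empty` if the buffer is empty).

Answer: ttilddtqzd

Derivation:
After op 1 (move_left): buffer="ilddqzd" (len 7), cursors c1@0 c2@0 c3@6, authorship .......
After op 2 (move_left): buffer="ilddqzd" (len 7), cursors c1@0 c2@0 c3@5, authorship .......
After op 3 (insert('n')): buffer="nnilddqnzd" (len 10), cursors c1@2 c2@2 c3@8, authorship 12.....3..
After op 4 (delete): buffer="ilddqzd" (len 7), cursors c1@0 c2@0 c3@5, authorship .......
After op 5 (move_left): buffer="ilddqzd" (len 7), cursors c1@0 c2@0 c3@4, authorship .......
After op 6 (move_right): buffer="ilddqzd" (len 7), cursors c1@1 c2@1 c3@5, authorship .......
After op 7 (move_left): buffer="ilddqzd" (len 7), cursors c1@0 c2@0 c3@4, authorship .......
After op 8 (insert('t')): buffer="ttilddtqzd" (len 10), cursors c1@2 c2@2 c3@7, authorship 12....3...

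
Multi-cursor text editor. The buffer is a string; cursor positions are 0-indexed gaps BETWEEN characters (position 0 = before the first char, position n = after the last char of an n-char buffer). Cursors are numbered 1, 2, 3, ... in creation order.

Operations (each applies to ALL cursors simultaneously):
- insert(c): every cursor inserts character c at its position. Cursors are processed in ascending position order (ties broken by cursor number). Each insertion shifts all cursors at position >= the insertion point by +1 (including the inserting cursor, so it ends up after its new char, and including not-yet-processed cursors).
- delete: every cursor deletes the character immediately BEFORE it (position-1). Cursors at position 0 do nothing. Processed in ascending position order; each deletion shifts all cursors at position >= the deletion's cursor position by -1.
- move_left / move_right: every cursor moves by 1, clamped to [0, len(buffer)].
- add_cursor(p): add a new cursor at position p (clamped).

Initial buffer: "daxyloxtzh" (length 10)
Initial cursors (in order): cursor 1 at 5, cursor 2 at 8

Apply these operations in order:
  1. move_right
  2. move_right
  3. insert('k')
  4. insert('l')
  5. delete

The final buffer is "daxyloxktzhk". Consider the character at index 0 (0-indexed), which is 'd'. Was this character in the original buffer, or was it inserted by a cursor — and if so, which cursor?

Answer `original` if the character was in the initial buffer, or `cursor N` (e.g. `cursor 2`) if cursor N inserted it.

After op 1 (move_right): buffer="daxyloxtzh" (len 10), cursors c1@6 c2@9, authorship ..........
After op 2 (move_right): buffer="daxyloxtzh" (len 10), cursors c1@7 c2@10, authorship ..........
After op 3 (insert('k')): buffer="daxyloxktzhk" (len 12), cursors c1@8 c2@12, authorship .......1...2
After op 4 (insert('l')): buffer="daxyloxkltzhkl" (len 14), cursors c1@9 c2@14, authorship .......11...22
After op 5 (delete): buffer="daxyloxktzhk" (len 12), cursors c1@8 c2@12, authorship .......1...2
Authorship (.=original, N=cursor N): . . . . . . . 1 . . . 2
Index 0: author = original

Answer: original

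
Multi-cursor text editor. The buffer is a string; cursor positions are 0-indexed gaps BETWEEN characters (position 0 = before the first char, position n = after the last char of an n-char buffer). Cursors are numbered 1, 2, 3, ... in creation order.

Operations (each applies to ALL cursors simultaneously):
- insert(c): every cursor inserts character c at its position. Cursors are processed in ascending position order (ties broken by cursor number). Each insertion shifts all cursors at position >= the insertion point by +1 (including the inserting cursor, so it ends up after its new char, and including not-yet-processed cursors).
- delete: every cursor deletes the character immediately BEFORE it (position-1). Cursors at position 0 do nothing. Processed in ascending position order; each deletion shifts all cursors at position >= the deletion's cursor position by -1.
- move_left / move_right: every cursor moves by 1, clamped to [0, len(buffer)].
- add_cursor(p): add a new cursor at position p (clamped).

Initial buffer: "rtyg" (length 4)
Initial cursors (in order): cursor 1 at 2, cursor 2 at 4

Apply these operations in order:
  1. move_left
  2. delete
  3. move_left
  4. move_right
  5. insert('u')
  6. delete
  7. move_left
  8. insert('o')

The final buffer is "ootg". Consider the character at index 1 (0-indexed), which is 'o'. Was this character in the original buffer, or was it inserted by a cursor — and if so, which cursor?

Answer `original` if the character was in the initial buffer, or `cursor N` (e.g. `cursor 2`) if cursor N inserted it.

After op 1 (move_left): buffer="rtyg" (len 4), cursors c1@1 c2@3, authorship ....
After op 2 (delete): buffer="tg" (len 2), cursors c1@0 c2@1, authorship ..
After op 3 (move_left): buffer="tg" (len 2), cursors c1@0 c2@0, authorship ..
After op 4 (move_right): buffer="tg" (len 2), cursors c1@1 c2@1, authorship ..
After op 5 (insert('u')): buffer="tuug" (len 4), cursors c1@3 c2@3, authorship .12.
After op 6 (delete): buffer="tg" (len 2), cursors c1@1 c2@1, authorship ..
After op 7 (move_left): buffer="tg" (len 2), cursors c1@0 c2@0, authorship ..
After op 8 (insert('o')): buffer="ootg" (len 4), cursors c1@2 c2@2, authorship 12..
Authorship (.=original, N=cursor N): 1 2 . .
Index 1: author = 2

Answer: cursor 2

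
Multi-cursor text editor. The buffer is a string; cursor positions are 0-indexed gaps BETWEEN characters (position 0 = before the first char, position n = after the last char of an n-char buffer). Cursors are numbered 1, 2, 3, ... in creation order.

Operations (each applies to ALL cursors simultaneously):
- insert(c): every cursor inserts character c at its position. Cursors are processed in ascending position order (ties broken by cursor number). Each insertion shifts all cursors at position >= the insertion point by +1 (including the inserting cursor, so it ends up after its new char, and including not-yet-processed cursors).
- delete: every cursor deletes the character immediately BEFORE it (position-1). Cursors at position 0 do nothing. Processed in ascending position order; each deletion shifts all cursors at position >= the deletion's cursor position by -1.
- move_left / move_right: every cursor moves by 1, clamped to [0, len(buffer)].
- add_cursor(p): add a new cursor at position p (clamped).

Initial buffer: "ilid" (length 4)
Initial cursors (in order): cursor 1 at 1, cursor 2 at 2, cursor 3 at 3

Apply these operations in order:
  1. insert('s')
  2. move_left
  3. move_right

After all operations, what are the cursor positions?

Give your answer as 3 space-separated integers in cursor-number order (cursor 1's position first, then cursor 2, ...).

Answer: 2 4 6

Derivation:
After op 1 (insert('s')): buffer="islsisd" (len 7), cursors c1@2 c2@4 c3@6, authorship .1.2.3.
After op 2 (move_left): buffer="islsisd" (len 7), cursors c1@1 c2@3 c3@5, authorship .1.2.3.
After op 3 (move_right): buffer="islsisd" (len 7), cursors c1@2 c2@4 c3@6, authorship .1.2.3.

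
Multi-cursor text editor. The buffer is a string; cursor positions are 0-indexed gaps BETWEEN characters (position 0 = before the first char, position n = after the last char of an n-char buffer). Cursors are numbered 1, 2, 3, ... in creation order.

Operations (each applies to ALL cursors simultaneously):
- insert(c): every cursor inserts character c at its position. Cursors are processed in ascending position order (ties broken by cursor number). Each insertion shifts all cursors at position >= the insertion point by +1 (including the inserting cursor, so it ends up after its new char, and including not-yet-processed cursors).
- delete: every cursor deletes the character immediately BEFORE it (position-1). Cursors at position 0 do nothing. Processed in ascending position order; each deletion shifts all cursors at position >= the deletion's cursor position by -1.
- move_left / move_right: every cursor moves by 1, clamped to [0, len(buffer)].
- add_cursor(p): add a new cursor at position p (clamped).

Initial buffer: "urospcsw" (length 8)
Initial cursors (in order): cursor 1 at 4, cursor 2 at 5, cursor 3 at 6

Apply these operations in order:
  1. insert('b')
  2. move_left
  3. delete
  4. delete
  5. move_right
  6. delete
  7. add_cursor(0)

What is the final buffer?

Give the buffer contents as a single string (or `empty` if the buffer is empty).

Answer: sw

Derivation:
After op 1 (insert('b')): buffer="urosbpbcbsw" (len 11), cursors c1@5 c2@7 c3@9, authorship ....1.2.3..
After op 2 (move_left): buffer="urosbpbcbsw" (len 11), cursors c1@4 c2@6 c3@8, authorship ....1.2.3..
After op 3 (delete): buffer="urobbbsw" (len 8), cursors c1@3 c2@4 c3@5, authorship ...123..
After op 4 (delete): buffer="urbsw" (len 5), cursors c1@2 c2@2 c3@2, authorship ..3..
After op 5 (move_right): buffer="urbsw" (len 5), cursors c1@3 c2@3 c3@3, authorship ..3..
After op 6 (delete): buffer="sw" (len 2), cursors c1@0 c2@0 c3@0, authorship ..
After op 7 (add_cursor(0)): buffer="sw" (len 2), cursors c1@0 c2@0 c3@0 c4@0, authorship ..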